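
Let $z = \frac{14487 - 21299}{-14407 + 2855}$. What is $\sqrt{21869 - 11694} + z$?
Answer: $\frac{1703}{2888} + 5 \sqrt{407} \approx 101.46$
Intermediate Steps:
$z = \frac{1703}{2888}$ ($z = - \frac{6812}{-11552} = \left(-6812\right) \left(- \frac{1}{11552}\right) = \frac{1703}{2888} \approx 0.58968$)
$\sqrt{21869 - 11694} + z = \sqrt{21869 - 11694} + \frac{1703}{2888} = \sqrt{10175} + \frac{1703}{2888} = 5 \sqrt{407} + \frac{1703}{2888} = \frac{1703}{2888} + 5 \sqrt{407}$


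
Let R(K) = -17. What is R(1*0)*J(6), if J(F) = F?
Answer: -102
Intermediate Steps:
R(1*0)*J(6) = -17*6 = -102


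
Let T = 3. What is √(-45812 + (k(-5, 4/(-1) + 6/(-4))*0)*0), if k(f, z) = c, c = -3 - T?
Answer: 2*I*√11453 ≈ 214.04*I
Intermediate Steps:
c = -6 (c = -3 - 1*3 = -3 - 3 = -6)
k(f, z) = -6
√(-45812 + (k(-5, 4/(-1) + 6/(-4))*0)*0) = √(-45812 - 6*0*0) = √(-45812 + 0*0) = √(-45812 + 0) = √(-45812) = 2*I*√11453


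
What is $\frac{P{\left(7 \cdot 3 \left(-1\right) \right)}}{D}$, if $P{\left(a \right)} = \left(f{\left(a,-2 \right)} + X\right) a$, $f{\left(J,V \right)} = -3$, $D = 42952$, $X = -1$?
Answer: $\frac{3}{1534} \approx 0.0019557$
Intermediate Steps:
$P{\left(a \right)} = - 4 a$ ($P{\left(a \right)} = \left(-3 - 1\right) a = - 4 a$)
$\frac{P{\left(7 \cdot 3 \left(-1\right) \right)}}{D} = \frac{\left(-4\right) 7 \cdot 3 \left(-1\right)}{42952} = - 4 \cdot 21 \left(-1\right) \frac{1}{42952} = \left(-4\right) \left(-21\right) \frac{1}{42952} = 84 \cdot \frac{1}{42952} = \frac{3}{1534}$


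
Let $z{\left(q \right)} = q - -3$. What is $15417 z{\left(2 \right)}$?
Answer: $77085$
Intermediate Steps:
$z{\left(q \right)} = 3 + q$ ($z{\left(q \right)} = q + 3 = 3 + q$)
$15417 z{\left(2 \right)} = 15417 \left(3 + 2\right) = 15417 \cdot 5 = 77085$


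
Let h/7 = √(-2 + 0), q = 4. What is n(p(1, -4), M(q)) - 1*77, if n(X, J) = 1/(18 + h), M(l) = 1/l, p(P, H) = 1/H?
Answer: (-539*√2 + 1385*I)/(-18*I + 7*√2) ≈ -76.957 - 0.023459*I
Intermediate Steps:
h = 7*I*√2 (h = 7*√(-2 + 0) = 7*√(-2) = 7*(I*√2) = 7*I*√2 ≈ 9.8995*I)
n(X, J) = 1/(18 + 7*I*√2)
n(p(1, -4), M(q)) - 1*77 = (9/211 - 7*I*√2/422) - 1*77 = (9/211 - 7*I*√2/422) - 77 = -16238/211 - 7*I*√2/422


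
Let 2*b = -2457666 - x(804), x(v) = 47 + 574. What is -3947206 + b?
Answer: -10352699/2 ≈ -5.1764e+6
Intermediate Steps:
x(v) = 621
b = -2458287/2 (b = (-2457666 - 1*621)/2 = (-2457666 - 621)/2 = (½)*(-2458287) = -2458287/2 ≈ -1.2291e+6)
-3947206 + b = -3947206 - 2458287/2 = -10352699/2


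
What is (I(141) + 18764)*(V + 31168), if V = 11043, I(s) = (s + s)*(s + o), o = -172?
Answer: 423038642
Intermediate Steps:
I(s) = 2*s*(-172 + s) (I(s) = (s + s)*(s - 172) = (2*s)*(-172 + s) = 2*s*(-172 + s))
(I(141) + 18764)*(V + 31168) = (2*141*(-172 + 141) + 18764)*(11043 + 31168) = (2*141*(-31) + 18764)*42211 = (-8742 + 18764)*42211 = 10022*42211 = 423038642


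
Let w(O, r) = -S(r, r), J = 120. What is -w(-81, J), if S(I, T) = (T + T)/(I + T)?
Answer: 1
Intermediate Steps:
S(I, T) = 2*T/(I + T) (S(I, T) = (2*T)/(I + T) = 2*T/(I + T))
w(O, r) = -1 (w(O, r) = -2*r/(r + r) = -2*r/(2*r) = -2*r*1/(2*r) = -1*1 = -1)
-w(-81, J) = -1*(-1) = 1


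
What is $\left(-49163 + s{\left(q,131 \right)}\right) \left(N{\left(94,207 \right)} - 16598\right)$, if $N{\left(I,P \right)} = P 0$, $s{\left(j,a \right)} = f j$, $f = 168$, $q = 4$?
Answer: $804853618$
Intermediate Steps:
$s{\left(j,a \right)} = 168 j$
$N{\left(I,P \right)} = 0$
$\left(-49163 + s{\left(q,131 \right)}\right) \left(N{\left(94,207 \right)} - 16598\right) = \left(-49163 + 168 \cdot 4\right) \left(0 - 16598\right) = \left(-49163 + 672\right) \left(-16598\right) = \left(-48491\right) \left(-16598\right) = 804853618$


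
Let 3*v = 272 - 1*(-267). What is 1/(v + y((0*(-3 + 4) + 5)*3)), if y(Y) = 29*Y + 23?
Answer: 3/1913 ≈ 0.0015682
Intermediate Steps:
y(Y) = 23 + 29*Y
v = 539/3 (v = (272 - 1*(-267))/3 = (272 + 267)/3 = (⅓)*539 = 539/3 ≈ 179.67)
1/(v + y((0*(-3 + 4) + 5)*3)) = 1/(539/3 + (23 + 29*((0*(-3 + 4) + 5)*3))) = 1/(539/3 + (23 + 29*((0*1 + 5)*3))) = 1/(539/3 + (23 + 29*((0 + 5)*3))) = 1/(539/3 + (23 + 29*(5*3))) = 1/(539/3 + (23 + 29*15)) = 1/(539/3 + (23 + 435)) = 1/(539/3 + 458) = 1/(1913/3) = 3/1913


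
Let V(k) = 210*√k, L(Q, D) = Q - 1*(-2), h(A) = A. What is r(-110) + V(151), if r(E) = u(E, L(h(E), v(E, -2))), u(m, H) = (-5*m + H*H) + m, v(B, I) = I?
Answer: 12104 + 210*√151 ≈ 14685.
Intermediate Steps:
L(Q, D) = 2 + Q (L(Q, D) = Q + 2 = 2 + Q)
u(m, H) = H² - 4*m (u(m, H) = (-5*m + H²) + m = (H² - 5*m) + m = H² - 4*m)
r(E) = (2 + E)² - 4*E
r(-110) + V(151) = (4 + (-110)²) + 210*√151 = (4 + 12100) + 210*√151 = 12104 + 210*√151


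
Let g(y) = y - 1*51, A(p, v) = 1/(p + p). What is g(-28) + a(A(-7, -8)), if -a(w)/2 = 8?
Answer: -95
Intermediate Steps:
A(p, v) = 1/(2*p)
g(y) = -51 + y (g(y) = y - 51 = -51 + y)
a(w) = -16 (a(w) = -2*8 = -16)
g(-28) + a(A(-7, -8)) = (-51 - 28) - 16 = -79 - 16 = -95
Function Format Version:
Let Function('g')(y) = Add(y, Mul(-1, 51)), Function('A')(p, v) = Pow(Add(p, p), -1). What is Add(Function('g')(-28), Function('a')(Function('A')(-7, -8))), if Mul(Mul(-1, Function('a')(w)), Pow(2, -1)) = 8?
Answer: -95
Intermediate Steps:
Function('A')(p, v) = Mul(Rational(1, 2), Pow(p, -1)) (Function('A')(p, v) = Pow(Mul(2, p), -1) = Mul(Rational(1, 2), Pow(p, -1)))
Function('g')(y) = Add(-51, y) (Function('g')(y) = Add(y, -51) = Add(-51, y))
Function('a')(w) = -16 (Function('a')(w) = Mul(-2, 8) = -16)
Add(Function('g')(-28), Function('a')(Function('A')(-7, -8))) = Add(Add(-51, -28), -16) = Add(-79, -16) = -95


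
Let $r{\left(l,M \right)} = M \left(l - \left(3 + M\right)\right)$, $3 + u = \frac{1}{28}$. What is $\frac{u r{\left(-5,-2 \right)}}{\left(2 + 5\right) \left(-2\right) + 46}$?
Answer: $- \frac{249}{224} \approx -1.1116$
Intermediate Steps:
$u = - \frac{83}{28}$ ($u = -3 + \frac{1}{28} = - \frac{83}{28} \approx -2.9643$)
$r{\left(l,M \right)} = M \left(-3 + l - M\right)$
$\frac{u r{\left(-5,-2 \right)}}{\left(2 + 5\right) \left(-2\right) + 46} = \frac{\left(- \frac{83}{28}\right) \left(- 2 \left(-3 - 5 - -2\right)\right)}{\left(2 + 5\right) \left(-2\right) + 46} = \frac{\left(- \frac{83}{28}\right) \left(- 2 \left(-3 - 5 + 2\right)\right)}{7 \left(-2\right) + 46} = \frac{\left(- \frac{83}{28}\right) \left(\left(-2\right) \left(-6\right)\right)}{-14 + 46} = \frac{\left(- \frac{83}{28}\right) 12}{32} = \left(- \frac{249}{7}\right) \frac{1}{32} = - \frac{249}{224}$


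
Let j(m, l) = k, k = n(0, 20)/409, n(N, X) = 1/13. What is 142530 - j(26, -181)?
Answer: 757832009/5317 ≈ 1.4253e+5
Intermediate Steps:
n(N, X) = 1/13
k = 1/5317 (k = (1/13)/409 = (1/13)*(1/409) = 1/5317 ≈ 0.00018808)
j(m, l) = 1/5317
142530 - j(26, -181) = 142530 - 1*1/5317 = 142530 - 1/5317 = 757832009/5317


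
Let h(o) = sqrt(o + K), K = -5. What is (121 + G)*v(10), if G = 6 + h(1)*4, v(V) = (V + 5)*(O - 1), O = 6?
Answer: 9525 + 600*I ≈ 9525.0 + 600.0*I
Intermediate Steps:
v(V) = 25 + 5*V (v(V) = (V + 5)*(6 - 1) = (5 + V)*5 = 25 + 5*V)
h(o) = sqrt(-5 + o) (h(o) = sqrt(o - 5) = sqrt(-5 + o))
G = 6 + 8*I (G = 6 + sqrt(-5 + 1)*4 = 6 + sqrt(-4)*4 = 6 + (2*I)*4 = 6 + 8*I ≈ 6.0 + 8.0*I)
(121 + G)*v(10) = (121 + (6 + 8*I))*(25 + 5*10) = (127 + 8*I)*(25 + 50) = (127 + 8*I)*75 = 9525 + 600*I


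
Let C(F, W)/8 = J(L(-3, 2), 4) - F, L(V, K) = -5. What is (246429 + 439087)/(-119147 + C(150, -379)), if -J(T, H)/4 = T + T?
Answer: -685516/120027 ≈ -5.7113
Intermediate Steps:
J(T, H) = -8*T (J(T, H) = -4*(T + T) = -8*T)
C(F, W) = 320 - 8*F (C(F, W) = 8*(-8*(-5) - F) = 8*(40 - F) = 320 - 8*F)
(246429 + 439087)/(-119147 + C(150, -379)) = (246429 + 439087)/(-119147 + (320 - 8*150)) = 685516/(-119147 + (320 - 1200)) = 685516/(-119147 - 880) = 685516/(-120027) = 685516*(-1/120027) = -685516/120027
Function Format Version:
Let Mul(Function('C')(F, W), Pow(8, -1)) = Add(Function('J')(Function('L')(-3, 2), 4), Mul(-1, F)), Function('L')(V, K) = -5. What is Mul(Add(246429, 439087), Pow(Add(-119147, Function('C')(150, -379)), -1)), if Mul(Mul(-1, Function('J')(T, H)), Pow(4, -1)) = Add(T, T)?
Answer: Rational(-685516, 120027) ≈ -5.7113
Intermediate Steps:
Function('J')(T, H) = Mul(-8, T) (Function('J')(T, H) = Mul(-4, Add(T, T)) = Mul(-4, Mul(2, T)) = Mul(-8, T))
Function('C')(F, W) = Add(320, Mul(-8, F)) (Function('C')(F, W) = Mul(8, Add(Mul(-8, -5), Mul(-1, F))) = Mul(8, Add(40, Mul(-1, F))) = Add(320, Mul(-8, F)))
Mul(Add(246429, 439087), Pow(Add(-119147, Function('C')(150, -379)), -1)) = Mul(Add(246429, 439087), Pow(Add(-119147, Add(320, Mul(-8, 150))), -1)) = Mul(685516, Pow(Add(-119147, Add(320, -1200)), -1)) = Mul(685516, Pow(Add(-119147, -880), -1)) = Mul(685516, Pow(-120027, -1)) = Mul(685516, Rational(-1, 120027)) = Rational(-685516, 120027)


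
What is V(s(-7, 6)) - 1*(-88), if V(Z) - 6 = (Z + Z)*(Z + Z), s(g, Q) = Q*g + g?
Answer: 9698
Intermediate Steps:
s(g, Q) = g + Q*g
V(Z) = 6 + 4*Z**2 (V(Z) = 6 + (Z + Z)*(Z + Z) = 6 + (2*Z)*(2*Z) = 6 + 4*Z**2)
V(s(-7, 6)) - 1*(-88) = (6 + 4*(-7*(1 + 6))**2) - 1*(-88) = (6 + 4*(-7*7)**2) + 88 = (6 + 4*(-49)**2) + 88 = (6 + 4*2401) + 88 = (6 + 9604) + 88 = 9610 + 88 = 9698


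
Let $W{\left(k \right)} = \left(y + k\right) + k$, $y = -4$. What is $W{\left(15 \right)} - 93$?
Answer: $-67$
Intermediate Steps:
$W{\left(k \right)} = -4 + 2 k$ ($W{\left(k \right)} = \left(-4 + k\right) + k = -4 + 2 k$)
$W{\left(15 \right)} - 93 = \left(-4 + 2 \cdot 15\right) - 93 = \left(-4 + 30\right) - 93 = 26 - 93 = -67$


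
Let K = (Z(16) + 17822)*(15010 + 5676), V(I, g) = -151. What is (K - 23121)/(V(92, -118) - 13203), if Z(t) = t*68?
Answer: -391149139/13354 ≈ -29291.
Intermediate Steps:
Z(t) = 68*t
K = 391172260 (K = (68*16 + 17822)*(15010 + 5676) = (1088 + 17822)*20686 = 18910*20686 = 391172260)
(K - 23121)/(V(92, -118) - 13203) = (391172260 - 23121)/(-151 - 13203) = 391149139/(-13354) = 391149139*(-1/13354) = -391149139/13354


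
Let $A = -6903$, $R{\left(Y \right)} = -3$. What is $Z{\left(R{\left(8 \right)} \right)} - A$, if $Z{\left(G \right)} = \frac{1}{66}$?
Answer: $\frac{455599}{66} \approx 6903.0$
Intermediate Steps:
$Z{\left(G \right)} = \frac{1}{66}$
$Z{\left(R{\left(8 \right)} \right)} - A = \frac{1}{66} - -6903 = \frac{1}{66} + 6903 = \frac{455599}{66}$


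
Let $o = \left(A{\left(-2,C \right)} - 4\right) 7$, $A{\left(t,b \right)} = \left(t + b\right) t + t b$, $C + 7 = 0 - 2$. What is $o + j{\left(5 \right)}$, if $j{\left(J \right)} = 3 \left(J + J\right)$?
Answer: $282$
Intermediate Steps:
$j{\left(J \right)} = 6 J$ ($j{\left(J \right)} = 3 \cdot 2 J = 6 J$)
$C = -9$ ($C = -7 + \left(0 - 2\right) = -7 - 2 = -9$)
$A{\left(t,b \right)} = b t + t \left(b + t\right)$ ($A{\left(t,b \right)} = \left(b + t\right) t + b t = t \left(b + t\right) + b t = b t + t \left(b + t\right)$)
$o = 252$ ($o = \left(- 2 \left(-2 + 2 \left(-9\right)\right) - 4\right) 7 = \left(- 2 \left(-2 - 18\right) - 4\right) 7 = \left(\left(-2\right) \left(-20\right) - 4\right) 7 = \left(40 - 4\right) 7 = 36 \cdot 7 = 252$)
$o + j{\left(5 \right)} = 252 + 6 \cdot 5 = 252 + 30 = 282$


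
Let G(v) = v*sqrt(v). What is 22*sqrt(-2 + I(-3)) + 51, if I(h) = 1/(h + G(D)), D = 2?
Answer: 51 + 22*sqrt(-7 + 4*sqrt(2))/sqrt(3 - 2*sqrt(2)) ≈ 51.0 + 61.555*I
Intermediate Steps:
G(v) = v**(3/2)
I(h) = 1/(h + 2*sqrt(2)) (I(h) = 1/(h + 2**(3/2)) = 1/(h + 2*sqrt(2)))
22*sqrt(-2 + I(-3)) + 51 = 22*sqrt(-2 + 1/(-3 + 2*sqrt(2))) + 51 = 51 + 22*sqrt(-2 + 1/(-3 + 2*sqrt(2)))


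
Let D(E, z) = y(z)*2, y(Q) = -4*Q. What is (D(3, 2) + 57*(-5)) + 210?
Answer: -91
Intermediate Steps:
D(E, z) = -8*z (D(E, z) = -4*z*2 = -8*z)
(D(3, 2) + 57*(-5)) + 210 = (-8*2 + 57*(-5)) + 210 = (-16 - 285) + 210 = -301 + 210 = -91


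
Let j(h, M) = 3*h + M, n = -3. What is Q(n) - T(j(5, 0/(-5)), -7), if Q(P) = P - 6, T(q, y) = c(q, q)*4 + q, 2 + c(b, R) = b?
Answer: -76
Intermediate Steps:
c(b, R) = -2 + b
j(h, M) = M + 3*h
T(q, y) = -8 + 5*q (T(q, y) = (-2 + q)*4 + q = (-8 + 4*q) + q = -8 + 5*q)
Q(P) = -6 + P
Q(n) - T(j(5, 0/(-5)), -7) = (-6 - 3) - (-8 + 5*(0/(-5) + 3*5)) = -9 - (-8 + 5*(0*(-1/5) + 15)) = -9 - (-8 + 5*(0 + 15)) = -9 - (-8 + 5*15) = -9 - (-8 + 75) = -9 - 1*67 = -9 - 67 = -76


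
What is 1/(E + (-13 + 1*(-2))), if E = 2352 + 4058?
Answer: 1/6395 ≈ 0.00015637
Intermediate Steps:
E = 6410
1/(E + (-13 + 1*(-2))) = 1/(6410 + (-13 + 1*(-2))) = 1/(6410 + (-13 - 2)) = 1/(6410 - 15) = 1/6395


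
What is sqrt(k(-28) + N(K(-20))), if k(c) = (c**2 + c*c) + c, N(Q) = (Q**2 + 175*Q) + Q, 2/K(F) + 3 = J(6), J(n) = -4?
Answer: 10*sqrt(730)/7 ≈ 38.598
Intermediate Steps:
K(F) = -2/7 (K(F) = 2/(-3 - 4) = 2/(-7) = 2*(-1/7) = -2/7)
N(Q) = Q**2 + 176*Q
k(c) = c + 2*c**2 (k(c) = (c**2 + c**2) + c = 2*c**2 + c = c + 2*c**2)
sqrt(k(-28) + N(K(-20))) = sqrt(-28*(1 + 2*(-28)) - 2*(176 - 2/7)/7) = sqrt(-28*(1 - 56) - 2/7*1230/7) = sqrt(-28*(-55) - 2460/49) = sqrt(1540 - 2460/49) = sqrt(73000/49) = 10*sqrt(730)/7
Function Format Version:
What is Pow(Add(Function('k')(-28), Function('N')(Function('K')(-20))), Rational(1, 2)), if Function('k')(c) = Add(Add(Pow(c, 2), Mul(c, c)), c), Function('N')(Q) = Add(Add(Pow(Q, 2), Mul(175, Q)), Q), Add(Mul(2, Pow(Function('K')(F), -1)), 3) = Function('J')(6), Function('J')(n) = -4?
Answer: Mul(Rational(10, 7), Pow(730, Rational(1, 2))) ≈ 38.598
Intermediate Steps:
Function('K')(F) = Rational(-2, 7) (Function('K')(F) = Mul(2, Pow(Add(-3, -4), -1)) = Mul(2, Pow(-7, -1)) = Mul(2, Rational(-1, 7)) = Rational(-2, 7))
Function('N')(Q) = Add(Pow(Q, 2), Mul(176, Q))
Function('k')(c) = Add(c, Mul(2, Pow(c, 2))) (Function('k')(c) = Add(Add(Pow(c, 2), Pow(c, 2)), c) = Add(Mul(2, Pow(c, 2)), c) = Add(c, Mul(2, Pow(c, 2))))
Pow(Add(Function('k')(-28), Function('N')(Function('K')(-20))), Rational(1, 2)) = Pow(Add(Mul(-28, Add(1, Mul(2, -28))), Mul(Rational(-2, 7), Add(176, Rational(-2, 7)))), Rational(1, 2)) = Pow(Add(Mul(-28, Add(1, -56)), Mul(Rational(-2, 7), Rational(1230, 7))), Rational(1, 2)) = Pow(Add(Mul(-28, -55), Rational(-2460, 49)), Rational(1, 2)) = Pow(Add(1540, Rational(-2460, 49)), Rational(1, 2)) = Pow(Rational(73000, 49), Rational(1, 2)) = Mul(Rational(10, 7), Pow(730, Rational(1, 2)))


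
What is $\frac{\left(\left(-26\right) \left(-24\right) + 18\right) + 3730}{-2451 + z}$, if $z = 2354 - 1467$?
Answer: $- \frac{1093}{391} \approx -2.7954$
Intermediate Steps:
$z = 887$ ($z = 2354 - 1467 = 887$)
$\frac{\left(\left(-26\right) \left(-24\right) + 18\right) + 3730}{-2451 + z} = \frac{\left(\left(-26\right) \left(-24\right) + 18\right) + 3730}{-2451 + 887} = \frac{\left(624 + 18\right) + 3730}{-1564} = \left(642 + 3730\right) \left(- \frac{1}{1564}\right) = 4372 \left(- \frac{1}{1564}\right) = - \frac{1093}{391}$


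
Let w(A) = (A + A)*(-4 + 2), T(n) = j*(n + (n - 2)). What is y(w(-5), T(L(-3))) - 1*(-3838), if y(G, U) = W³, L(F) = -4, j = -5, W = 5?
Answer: 3963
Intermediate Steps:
T(n) = 10 - 10*n (T(n) = -5*(n + (n - 2)) = -5*(n + (-2 + n)) = -5*(-2 + 2*n) = 10 - 10*n)
w(A) = -4*A (w(A) = (2*A)*(-2) = -4*A)
y(G, U) = 125 (y(G, U) = 5³ = 125)
y(w(-5), T(L(-3))) - 1*(-3838) = 125 - 1*(-3838) = 125 + 3838 = 3963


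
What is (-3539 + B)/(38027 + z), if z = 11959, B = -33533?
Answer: -18536/24993 ≈ -0.74165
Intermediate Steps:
(-3539 + B)/(38027 + z) = (-3539 - 33533)/(38027 + 11959) = -37072/49986 = -37072*1/49986 = -18536/24993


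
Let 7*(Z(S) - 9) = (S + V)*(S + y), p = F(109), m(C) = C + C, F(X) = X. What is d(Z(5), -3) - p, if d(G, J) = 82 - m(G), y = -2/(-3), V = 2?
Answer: -169/3 ≈ -56.333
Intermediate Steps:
m(C) = 2*C
p = 109
y = ⅔ (y = -2*(-⅓) = ⅔ ≈ 0.66667)
Z(S) = 9 + (2 + S)*(⅔ + S)/7 (Z(S) = 9 + ((S + 2)*(S + ⅔))/7 = 9 + ((2 + S)*(⅔ + S))/7 = 9 + (2 + S)*(⅔ + S)/7)
d(G, J) = 82 - 2*G
d(Z(5), -3) - p = (82 - 2*(193/21 + (⅐)*5² + (8/21)*5)) - 1*109 = (82 - 2*(193/21 + (⅐)*25 + 40/21)) - 109 = (82 - 2*(193/21 + 25/7 + 40/21)) - 109 = (82 - 2*44/3) - 109 = (82 - 88/3) - 109 = 158/3 - 109 = -169/3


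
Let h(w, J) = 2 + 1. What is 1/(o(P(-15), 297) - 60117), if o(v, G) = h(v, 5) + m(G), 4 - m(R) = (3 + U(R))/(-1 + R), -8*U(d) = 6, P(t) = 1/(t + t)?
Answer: -1184/71170249 ≈ -1.6636e-5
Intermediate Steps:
h(w, J) = 3
P(t) = 1/(2*t)
U(d) = -3/4 (U(d) = -1/8*6 = -3/4)
m(R) = 4 - 9/(4*(-1 + R)) (m(R) = 4 - (3 - 3/4)/(-1 + R) = 4 - 9/(4*(-1 + R)))
o(v, G) = 3 + (-25 + 16*G)/(4*(-1 + G))
1/(o(P(-15), 297) - 60117) = 1/((-37 + 28*297)/(4*(-1 + 297)) - 60117) = 1/((1/4)*(-37 + 8316)/296 - 60117) = 1/((1/4)*(1/296)*8279 - 60117) = 1/(8279/1184 - 60117) = 1/(-71170249/1184) = -1184/71170249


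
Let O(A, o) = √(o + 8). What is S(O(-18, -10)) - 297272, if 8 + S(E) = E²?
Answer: -297282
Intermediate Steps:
O(A, o) = √(8 + o)
S(E) = -8 + E²
S(O(-18, -10)) - 297272 = (-8 + (√(8 - 10))²) - 297272 = (-8 + (√(-2))²) - 297272 = (-8 + (I*√2)²) - 297272 = (-8 - 2) - 297272 = -10 - 297272 = -297282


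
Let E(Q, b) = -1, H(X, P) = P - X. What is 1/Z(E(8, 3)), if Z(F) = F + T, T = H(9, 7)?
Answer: -⅓ ≈ -0.33333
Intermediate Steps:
T = -2 (T = 7 - 1*9 = 7 - 9 = -2)
Z(F) = -2 + F (Z(F) = F - 2 = -2 + F)
1/Z(E(8, 3)) = 1/(-2 - 1) = 1/(-3) = -⅓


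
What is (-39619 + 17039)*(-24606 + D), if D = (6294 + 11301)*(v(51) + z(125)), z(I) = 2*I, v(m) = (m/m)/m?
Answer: -98775961620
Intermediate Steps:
v(m) = 1/m
D = 4399095 (D = (6294 + 11301)*(1/51 + 2*125) = 17595*(1/51 + 250) = 17595*(12751/51) = 4399095)
(-39619 + 17039)*(-24606 + D) = (-39619 + 17039)*(-24606 + 4399095) = -22580*4374489 = -98775961620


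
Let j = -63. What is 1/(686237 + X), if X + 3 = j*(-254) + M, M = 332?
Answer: 1/702568 ≈ 1.4234e-6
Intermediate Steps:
X = 16331 (X = -3 + (-63*(-254) + 332) = -3 + (16002 + 332) = -3 + 16334 = 16331)
1/(686237 + X) = 1/(686237 + 16331) = 1/702568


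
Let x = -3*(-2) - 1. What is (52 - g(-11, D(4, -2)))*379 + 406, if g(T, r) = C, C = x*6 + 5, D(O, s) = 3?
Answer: 6849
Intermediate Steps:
x = 5 (x = 6 - 1 = 5)
C = 35 (C = 5*6 + 5 = 30 + 5 = 35)
g(T, r) = 35
(52 - g(-11, D(4, -2)))*379 + 406 = (52 - 1*35)*379 + 406 = (52 - 35)*379 + 406 = 17*379 + 406 = 6443 + 406 = 6849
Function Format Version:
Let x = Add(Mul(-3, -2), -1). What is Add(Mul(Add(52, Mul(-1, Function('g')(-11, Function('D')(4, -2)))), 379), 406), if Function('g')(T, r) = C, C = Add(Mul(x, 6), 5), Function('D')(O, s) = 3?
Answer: 6849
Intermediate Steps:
x = 5 (x = Add(6, -1) = 5)
C = 35 (C = Add(Mul(5, 6), 5) = Add(30, 5) = 35)
Function('g')(T, r) = 35
Add(Mul(Add(52, Mul(-1, Function('g')(-11, Function('D')(4, -2)))), 379), 406) = Add(Mul(Add(52, Mul(-1, 35)), 379), 406) = Add(Mul(Add(52, -35), 379), 406) = Add(Mul(17, 379), 406) = Add(6443, 406) = 6849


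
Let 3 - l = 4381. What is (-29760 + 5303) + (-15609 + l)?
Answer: -44444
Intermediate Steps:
l = -4378 (l = 3 - 1*4381 = 3 - 4381 = -4378)
(-29760 + 5303) + (-15609 + l) = (-29760 + 5303) + (-15609 - 4378) = -24457 - 19987 = -44444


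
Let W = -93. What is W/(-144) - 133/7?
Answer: -881/48 ≈ -18.354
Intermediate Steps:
W/(-144) - 133/7 = -93/(-144) - 133/7 = -93*(-1/144) - 133*1/7 = 31/48 - 19 = -881/48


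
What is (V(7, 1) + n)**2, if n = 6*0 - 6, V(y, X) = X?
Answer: 25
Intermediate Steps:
n = -6 (n = 0 - 6 = -6)
(V(7, 1) + n)**2 = (1 - 6)**2 = (-5)**2 = 25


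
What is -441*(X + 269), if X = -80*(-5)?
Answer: -295029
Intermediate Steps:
X = 400
-441*(X + 269) = -441*(400 + 269) = -441*669 = -295029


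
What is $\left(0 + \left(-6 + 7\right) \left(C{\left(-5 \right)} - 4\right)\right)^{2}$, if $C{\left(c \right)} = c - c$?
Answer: $16$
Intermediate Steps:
$C{\left(c \right)} = 0$
$\left(0 + \left(-6 + 7\right) \left(C{\left(-5 \right)} - 4\right)\right)^{2} = \left(0 + \left(-6 + 7\right) \left(0 - 4\right)\right)^{2} = \left(0 + 1 \left(-4\right)\right)^{2} = \left(0 - 4\right)^{2} = \left(-4\right)^{2} = 16$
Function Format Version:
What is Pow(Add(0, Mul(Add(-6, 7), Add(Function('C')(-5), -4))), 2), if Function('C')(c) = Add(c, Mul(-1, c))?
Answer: 16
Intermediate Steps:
Function('C')(c) = 0
Pow(Add(0, Mul(Add(-6, 7), Add(Function('C')(-5), -4))), 2) = Pow(Add(0, Mul(Add(-6, 7), Add(0, -4))), 2) = Pow(Add(0, Mul(1, -4)), 2) = Pow(Add(0, -4), 2) = Pow(-4, 2) = 16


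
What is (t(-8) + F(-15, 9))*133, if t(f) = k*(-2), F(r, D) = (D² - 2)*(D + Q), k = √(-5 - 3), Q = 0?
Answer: 94563 - 532*I*√2 ≈ 94563.0 - 752.36*I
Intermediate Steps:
k = 2*I*√2 (k = √(-8) = 2*I*√2 ≈ 2.8284*I)
F(r, D) = D*(-2 + D²) (F(r, D) = (D² - 2)*(D + 0) = (-2 + D²)*D = D*(-2 + D²))
t(f) = -4*I*√2 (t(f) = (2*I*√2)*(-2) = -4*I*√2)
(t(-8) + F(-15, 9))*133 = (-4*I*√2 + 9*(-2 + 9²))*133 = (-4*I*√2 + 9*(-2 + 81))*133 = (-4*I*√2 + 9*79)*133 = (-4*I*√2 + 711)*133 = (711 - 4*I*√2)*133 = 94563 - 532*I*√2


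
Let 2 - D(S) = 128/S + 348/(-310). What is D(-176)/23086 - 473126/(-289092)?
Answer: 4656227038817/2844783084990 ≈ 1.6368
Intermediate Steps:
D(S) = 484/155 - 128/S (D(S) = 2 - (128/S + 348/(-310)) = 2 - (128/S + 348*(-1/310)) = 2 - (128/S - 174/155) = 2 - (-174/155 + 128/S) = 2 + (174/155 - 128/S) = 484/155 - 128/S)
D(-176)/23086 - 473126/(-289092) = (484/155 - 128/(-176))/23086 - 473126/(-289092) = (484/155 - 128*(-1/176))*(1/23086) - 473126*(-1/289092) = (484/155 + 8/11)*(1/23086) + 236563/144546 = (6564/1705)*(1/23086) + 236563/144546 = 3282/19680815 + 236563/144546 = 4656227038817/2844783084990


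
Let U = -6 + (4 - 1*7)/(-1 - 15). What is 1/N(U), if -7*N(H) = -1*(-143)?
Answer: -7/143 ≈ -0.048951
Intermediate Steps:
U = -93/16 (U = -6 + (4 - 7)/(-16) = -6 - 1/16*(-3) = -6 + 3/16 = -93/16 ≈ -5.8125)
N(H) = -143/7 (N(H) = -(-1)*(-143)/7 = -⅐*143 = -143/7)
1/N(U) = 1/(-143/7) = -7/143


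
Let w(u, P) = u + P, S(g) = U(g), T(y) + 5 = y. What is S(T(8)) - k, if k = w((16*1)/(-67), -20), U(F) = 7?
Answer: 1825/67 ≈ 27.239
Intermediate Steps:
T(y) = -5 + y
S(g) = 7
w(u, P) = P + u
k = -1356/67 (k = -20 + (16*1)/(-67) = -20 + 16*(-1/67) = -20 - 16/67 = -1356/67 ≈ -20.239)
S(T(8)) - k = 7 - 1*(-1356/67) = 7 + 1356/67 = 1825/67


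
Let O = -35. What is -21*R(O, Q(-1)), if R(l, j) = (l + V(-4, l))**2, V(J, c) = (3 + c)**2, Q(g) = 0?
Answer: -20540541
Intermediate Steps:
R(l, j) = (l + (3 + l)**2)**2
-21*R(O, Q(-1)) = -21*(-35 + (3 - 35)**2)**2 = -21*(-35 + (-32)**2)**2 = -21*(-35 + 1024)**2 = -21*989**2 = -21*978121 = -20540541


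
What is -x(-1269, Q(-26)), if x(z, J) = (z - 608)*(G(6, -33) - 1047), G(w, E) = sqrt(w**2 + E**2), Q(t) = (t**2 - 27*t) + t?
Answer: -1965219 + 28155*sqrt(5) ≈ -1.9023e+6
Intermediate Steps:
Q(t) = t**2 - 26*t
G(w, E) = sqrt(E**2 + w**2)
x(z, J) = (-1047 + 15*sqrt(5))*(-608 + z) (x(z, J) = (z - 608)*(sqrt((-33)**2 + 6**2) - 1047) = (-608 + z)*(sqrt(1089 + 36) - 1047) = (-608 + z)*(sqrt(1125) - 1047) = (-608 + z)*(15*sqrt(5) - 1047) = (-608 + z)*(-1047 + 15*sqrt(5)) = (-1047 + 15*sqrt(5))*(-608 + z))
-x(-1269, Q(-26)) = -(636576 - 9120*sqrt(5) - 1047*(-1269) + 15*(-1269)*sqrt(5)) = -(636576 - 9120*sqrt(5) + 1328643 - 19035*sqrt(5)) = -(1965219 - 28155*sqrt(5)) = -1965219 + 28155*sqrt(5)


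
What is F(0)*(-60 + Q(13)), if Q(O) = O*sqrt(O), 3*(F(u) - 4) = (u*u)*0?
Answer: -240 + 52*sqrt(13) ≈ -52.511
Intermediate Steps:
F(u) = 4 (F(u) = 4 + ((u*u)*0)/3 = 4 + (u**2*0)/3 = 4 + (1/3)*0 = 4 + 0 = 4)
Q(O) = O**(3/2)
F(0)*(-60 + Q(13)) = 4*(-60 + 13**(3/2)) = 4*(-60 + 13*sqrt(13)) = -240 + 52*sqrt(13)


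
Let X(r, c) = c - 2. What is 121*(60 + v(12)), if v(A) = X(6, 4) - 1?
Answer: 7381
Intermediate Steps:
X(r, c) = -2 + c
v(A) = 1 (v(A) = (-2 + 4) - 1 = 2 - 1 = 1)
121*(60 + v(12)) = 121*(60 + 1) = 121*61 = 7381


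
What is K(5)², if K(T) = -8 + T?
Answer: 9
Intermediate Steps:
K(5)² = (-8 + 5)² = (-3)² = 9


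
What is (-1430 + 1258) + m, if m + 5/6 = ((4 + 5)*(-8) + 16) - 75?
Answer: -1823/6 ≈ -303.83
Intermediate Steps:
m = -791/6 (m = -⅚ + (((4 + 5)*(-8) + 16) - 75) = -⅚ + ((9*(-8) + 16) - 75) = -⅚ + ((-72 + 16) - 75) = -⅚ + (-56 - 75) = -⅚ - 131 = -791/6 ≈ -131.83)
(-1430 + 1258) + m = (-1430 + 1258) - 791/6 = -172 - 791/6 = -1823/6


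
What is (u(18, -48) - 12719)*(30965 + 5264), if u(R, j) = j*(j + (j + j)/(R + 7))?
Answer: -9266182643/25 ≈ -3.7065e+8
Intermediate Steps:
u(R, j) = j*(j + 2*j/(7 + R)) (u(R, j) = j*(j + (2*j)/(7 + R)) = j*(j + 2*j/(7 + R)))
(u(18, -48) - 12719)*(30965 + 5264) = ((-48)**2*(9 + 18)/(7 + 18) - 12719)*(30965 + 5264) = (2304*27/25 - 12719)*36229 = (2304*(1/25)*27 - 12719)*36229 = (62208/25 - 12719)*36229 = -255767/25*36229 = -9266182643/25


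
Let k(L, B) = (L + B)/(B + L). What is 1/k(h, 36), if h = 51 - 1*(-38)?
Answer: 1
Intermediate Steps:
h = 89 (h = 51 + 38 = 89)
k(L, B) = 1 (k(L, B) = (B + L)/(B + L) = 1)
1/k(h, 36) = 1/1 = 1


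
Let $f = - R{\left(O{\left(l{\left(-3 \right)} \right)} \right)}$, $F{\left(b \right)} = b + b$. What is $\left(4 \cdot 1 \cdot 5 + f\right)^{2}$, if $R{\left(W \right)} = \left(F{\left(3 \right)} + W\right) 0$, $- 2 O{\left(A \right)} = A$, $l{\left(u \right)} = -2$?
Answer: $400$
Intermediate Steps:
$O{\left(A \right)} = - \frac{A}{2}$
$F{\left(b \right)} = 2 b$
$R{\left(W \right)} = 0$ ($R{\left(W \right)} = \left(2 \cdot 3 + W\right) 0 = \left(6 + W\right) 0 = 0$)
$f = 0$ ($f = \left(-1\right) 0 = 0$)
$\left(4 \cdot 1 \cdot 5 + f\right)^{2} = \left(4 \cdot 1 \cdot 5 + 0\right)^{2} = \left(4 \cdot 5 + 0\right)^{2} = \left(20 + 0\right)^{2} = 20^{2} = 400$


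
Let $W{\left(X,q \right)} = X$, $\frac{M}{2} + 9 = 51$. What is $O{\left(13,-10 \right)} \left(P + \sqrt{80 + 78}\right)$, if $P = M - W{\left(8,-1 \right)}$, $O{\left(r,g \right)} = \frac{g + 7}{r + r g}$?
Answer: $\frac{76}{39} + \frac{\sqrt{158}}{39} \approx 2.271$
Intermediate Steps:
$M = 84$ ($M = -18 + 2 \cdot 51 = -18 + 102 = 84$)
$O{\left(r,g \right)} = \frac{7 + g}{r + g r}$
$P = 76$ ($P = 84 - 8 = 76$)
$O{\left(13,-10 \right)} \left(P + \sqrt{80 + 78}\right) = \frac{7 - 10}{13 \left(1 - 10\right)} \left(76 + \sqrt{80 + 78}\right) = \frac{1}{13} \frac{1}{-9} \left(-3\right) \left(76 + \sqrt{158}\right) = \frac{1}{13} \left(- \frac{1}{9}\right) \left(-3\right) \left(76 + \sqrt{158}\right) = \frac{76 + \sqrt{158}}{39} = \frac{76}{39} + \frac{\sqrt{158}}{39}$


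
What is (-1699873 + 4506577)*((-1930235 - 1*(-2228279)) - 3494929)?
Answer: -8972709917040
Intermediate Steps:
(-1699873 + 4506577)*((-1930235 - 1*(-2228279)) - 3494929) = 2806704*((-1930235 + 2228279) - 3494929) = 2806704*(298044 - 3494929) = 2806704*(-3196885) = -8972709917040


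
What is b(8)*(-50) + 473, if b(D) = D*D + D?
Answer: -3127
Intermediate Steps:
b(D) = D + D² (b(D) = D² + D = D + D²)
b(8)*(-50) + 473 = (8*(1 + 8))*(-50) + 473 = (8*9)*(-50) + 473 = 72*(-50) + 473 = -3600 + 473 = -3127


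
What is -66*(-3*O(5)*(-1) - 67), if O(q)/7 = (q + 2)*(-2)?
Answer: 23826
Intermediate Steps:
O(q) = -28 - 14*q (O(q) = 7*((q + 2)*(-2)) = 7*((2 + q)*(-2)) = 7*(-4 - 2*q) = -28 - 14*q)
-66*(-3*O(5)*(-1) - 67) = -66*(-3*(-28 - 14*5)*(-1) - 67) = -66*(-3*(-28 - 70)*(-1) - 67) = -66*(-3*(-98)*(-1) - 67) = -66*(294*(-1) - 67) = -66*(-294 - 67) = -66*(-361) = 23826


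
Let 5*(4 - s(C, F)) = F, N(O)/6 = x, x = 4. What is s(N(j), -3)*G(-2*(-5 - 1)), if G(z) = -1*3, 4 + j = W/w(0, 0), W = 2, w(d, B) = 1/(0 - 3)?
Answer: -69/5 ≈ -13.800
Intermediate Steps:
w(d, B) = -⅓ (w(d, B) = 1/(-3) = -⅓)
j = -10 (j = -4 + 2/(-⅓) = -4 + 2*(-3) = -4 - 6 = -10)
N(O) = 24 (N(O) = 6*4 = 24)
s(C, F) = 4 - F/5
G(z) = -3
s(N(j), -3)*G(-2*(-5 - 1)) = (4 - ⅕*(-3))*(-3) = (4 + ⅗)*(-3) = (23/5)*(-3) = -69/5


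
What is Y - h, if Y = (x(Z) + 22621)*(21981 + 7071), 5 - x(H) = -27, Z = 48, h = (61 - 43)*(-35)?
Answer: 658115586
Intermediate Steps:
h = -630 (h = 18*(-35) = -630)
x(H) = 32 (x(H) = 5 - 1*(-27) = 5 + 27 = 32)
Y = 658114956 (Y = (32 + 22621)*(21981 + 7071) = 22653*29052 = 658114956)
Y - h = 658114956 - 1*(-630) = 658114956 + 630 = 658115586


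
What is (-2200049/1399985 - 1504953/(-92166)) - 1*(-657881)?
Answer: 28296319657468627/43010339170 ≈ 6.5790e+5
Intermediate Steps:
(-2200049/1399985 - 1504953/(-92166)) - 1*(-657881) = (-2200049*1/1399985 - 1504953*(-1/92166)) + 657881 = (-2200049/1399985 + 501651/30722) + 657881 = 634713969857/43010339170 + 657881 = 28296319657468627/43010339170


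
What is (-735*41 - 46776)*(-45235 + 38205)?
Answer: 540684330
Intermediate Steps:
(-735*41 - 46776)*(-45235 + 38205) = (-30135 - 46776)*(-7030) = -76911*(-7030) = 540684330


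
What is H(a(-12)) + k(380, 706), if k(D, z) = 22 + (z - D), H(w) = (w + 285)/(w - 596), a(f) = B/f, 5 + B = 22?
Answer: 2491409/7169 ≈ 347.53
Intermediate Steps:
B = 17 (B = -5 + 22 = 17)
a(f) = 17/f
H(w) = (285 + w)/(-596 + w)
k(D, z) = 22 + z - D
H(a(-12)) + k(380, 706) = (285 + 17/(-12))/(-596 + 17/(-12)) + (22 + 706 - 1*380) = (285 + 17*(-1/12))/(-596 + 17*(-1/12)) + (22 + 706 - 380) = (285 - 17/12)/(-596 - 17/12) + 348 = (3403/12)/(-7169/12) + 348 = -12/7169*3403/12 + 348 = -3403/7169 + 348 = 2491409/7169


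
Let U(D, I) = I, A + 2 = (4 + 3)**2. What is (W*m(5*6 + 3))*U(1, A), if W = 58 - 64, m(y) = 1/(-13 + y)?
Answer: -141/10 ≈ -14.100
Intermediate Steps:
A = 47 (A = -2 + (4 + 3)**2 = -2 + 7**2 = -2 + 49 = 47)
W = -6
(W*m(5*6 + 3))*U(1, A) = -6/(-13 + (5*6 + 3))*47 = -6/(-13 + (30 + 3))*47 = -6/(-13 + 33)*47 = -6/20*47 = -6*1/20*47 = -3/10*47 = -141/10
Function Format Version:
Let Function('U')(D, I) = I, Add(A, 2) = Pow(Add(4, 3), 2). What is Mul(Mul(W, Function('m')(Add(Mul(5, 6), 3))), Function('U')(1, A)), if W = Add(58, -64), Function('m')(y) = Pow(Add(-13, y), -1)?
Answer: Rational(-141, 10) ≈ -14.100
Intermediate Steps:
A = 47 (A = Add(-2, Pow(Add(4, 3), 2)) = Add(-2, Pow(7, 2)) = Add(-2, 49) = 47)
W = -6
Mul(Mul(W, Function('m')(Add(Mul(5, 6), 3))), Function('U')(1, A)) = Mul(Mul(-6, Pow(Add(-13, Add(Mul(5, 6), 3)), -1)), 47) = Mul(Mul(-6, Pow(Add(-13, Add(30, 3)), -1)), 47) = Mul(Mul(-6, Pow(Add(-13, 33), -1)), 47) = Mul(Mul(-6, Pow(20, -1)), 47) = Mul(Mul(-6, Rational(1, 20)), 47) = Mul(Rational(-3, 10), 47) = Rational(-141, 10)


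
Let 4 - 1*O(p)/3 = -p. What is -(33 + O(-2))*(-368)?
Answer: 14352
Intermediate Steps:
O(p) = 12 + 3*p (O(p) = 12 - (-3)*p = 12 + 3*p)
-(33 + O(-2))*(-368) = -(33 + (12 + 3*(-2)))*(-368) = -(33 + (12 - 6))*(-368) = -(33 + 6)*(-368) = -39*(-368) = -1*(-14352) = 14352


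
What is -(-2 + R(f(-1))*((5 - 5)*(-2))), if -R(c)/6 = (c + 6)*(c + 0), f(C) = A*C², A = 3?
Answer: 2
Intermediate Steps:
f(C) = 3*C²
R(c) = -6*c*(6 + c) (R(c) = -6*(c + 6)*(c + 0) = -6*(6 + c)*c = -6*c*(6 + c))
-(-2 + R(f(-1))*((5 - 5)*(-2))) = -(-2 + (-6*3*(-1)²*(6 + 3*(-1)²))*((5 - 5)*(-2))) = -(-2 + (-6*3*1*(6 + 3*1))*(0*(-2))) = -(-2 - 6*3*(6 + 3)*0) = -(-2 - 6*3*9*0) = -(-2 - 162*0) = -(-2 + 0) = -1*(-2) = 2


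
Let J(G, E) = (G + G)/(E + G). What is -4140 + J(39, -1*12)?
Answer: -37234/9 ≈ -4137.1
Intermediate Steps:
J(G, E) = 2*G/(E + G) (J(G, E) = (2*G)/(E + G) = 2*G/(E + G))
-4140 + J(39, -1*12) = -4140 + 2*39/(-1*12 + 39) = -4140 + 2*39/(-12 + 39) = -4140 + 2*39/27 = -4140 + 2*39*(1/27) = -4140 + 26/9 = -37234/9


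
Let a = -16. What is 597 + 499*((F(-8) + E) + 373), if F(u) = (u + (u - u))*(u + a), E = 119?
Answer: 341913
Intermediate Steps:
F(u) = u*(-16 + u) (F(u) = (u + (u - u))*(u - 16) = (u + 0)*(-16 + u) = u*(-16 + u))
597 + 499*((F(-8) + E) + 373) = 597 + 499*((-8*(-16 - 8) + 119) + 373) = 597 + 499*((-8*(-24) + 119) + 373) = 597 + 499*((192 + 119) + 373) = 597 + 499*(311 + 373) = 597 + 499*684 = 597 + 341316 = 341913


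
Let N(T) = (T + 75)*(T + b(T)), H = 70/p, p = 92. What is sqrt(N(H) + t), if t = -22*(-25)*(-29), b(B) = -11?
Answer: I*sqrt(35391635)/46 ≈ 129.33*I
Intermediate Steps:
H = 35/46 (H = 70/92 = 70*(1/92) = 35/46 ≈ 0.76087)
N(T) = (-11 + T)*(75 + T) (N(T) = (T + 75)*(T - 11) = (75 + T)*(-11 + T) = (-11 + T)*(75 + T))
t = -15950 (t = 550*(-29) = -15950)
sqrt(N(H) + t) = sqrt((-825 + (35/46)**2 + 64*(35/46)) - 15950) = sqrt((-825 + 1225/2116 + 1120/23) - 15950) = sqrt(-1641435/2116 - 15950) = sqrt(-35391635/2116) = I*sqrt(35391635)/46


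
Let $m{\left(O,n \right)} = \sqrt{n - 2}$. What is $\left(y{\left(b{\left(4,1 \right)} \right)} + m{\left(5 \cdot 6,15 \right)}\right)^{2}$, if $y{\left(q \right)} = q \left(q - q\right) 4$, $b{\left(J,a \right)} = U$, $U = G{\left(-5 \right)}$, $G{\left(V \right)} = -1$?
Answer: $13$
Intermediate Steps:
$U = -1$
$b{\left(J,a \right)} = -1$
$y{\left(q \right)} = 0$ ($y{\left(q \right)} = q 0 \cdot 4 = 0 \cdot 4 = 0$)
$m{\left(O,n \right)} = \sqrt{-2 + n}$
$\left(y{\left(b{\left(4,1 \right)} \right)} + m{\left(5 \cdot 6,15 \right)}\right)^{2} = \left(0 + \sqrt{-2 + 15}\right)^{2} = \left(0 + \sqrt{13}\right)^{2} = \left(\sqrt{13}\right)^{2} = 13$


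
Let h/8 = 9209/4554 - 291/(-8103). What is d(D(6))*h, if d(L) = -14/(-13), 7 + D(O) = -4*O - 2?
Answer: 1417653832/79952301 ≈ 17.731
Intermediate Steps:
D(O) = -9 - 4*O (D(O) = -7 + (-4*O - 2) = -7 + (-2 - 4*O) = -9 - 4*O)
d(L) = 14/13 (d(L) = -14*(-1/13) = 14/13)
h = 101260988/6150177 (h = 8*(9209/4554 - 291/(-8103)) = 8*(9209*(1/4554) - 291*(-1/8103)) = 8*(9209/4554 + 97/2701) = 8*(25315247/12300354) = 101260988/6150177 ≈ 16.465)
d(D(6))*h = (14/13)*(101260988/6150177) = 1417653832/79952301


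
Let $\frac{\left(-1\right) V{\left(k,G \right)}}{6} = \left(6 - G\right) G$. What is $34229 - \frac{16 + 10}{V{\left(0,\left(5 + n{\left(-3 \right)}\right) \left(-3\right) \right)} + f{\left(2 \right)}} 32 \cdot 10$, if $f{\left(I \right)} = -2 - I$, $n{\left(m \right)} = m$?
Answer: $\frac{3660423}{107} \approx 34210.0$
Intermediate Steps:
$V{\left(k,G \right)} = - 6 G \left(6 - G\right)$ ($V{\left(k,G \right)} = - 6 \left(6 - G\right) G = - 6 G \left(6 - G\right)$)
$34229 - \frac{16 + 10}{V{\left(0,\left(5 + n{\left(-3 \right)}\right) \left(-3\right) \right)} + f{\left(2 \right)}} 32 \cdot 10 = 34229 - \frac{16 + 10}{6 \left(5 - 3\right) \left(-3\right) \left(-6 + \left(5 - 3\right) \left(-3\right)\right) - 4} \cdot 32 \cdot 10 = 34229 - \frac{26}{6 \cdot 2 \left(-3\right) \left(-6 + 2 \left(-3\right)\right) - 4} \cdot 32 \cdot 10 = 34229 - \frac{26}{6 \left(-6\right) \left(-6 - 6\right) - 4} \cdot 32 \cdot 10 = 34229 - \frac{26}{6 \left(-6\right) \left(-12\right) - 4} \cdot 32 \cdot 10 = 34229 - \frac{26}{432 - 4} \cdot 32 \cdot 10 = 34229 - \frac{26}{428} \cdot 32 \cdot 10 = 34229 - 26 \cdot \frac{1}{428} \cdot 32 \cdot 10 = 34229 - \frac{13}{214} \cdot 32 \cdot 10 = 34229 - \frac{208}{107} \cdot 10 = 34229 - \frac{2080}{107} = \frac{3660423}{107}$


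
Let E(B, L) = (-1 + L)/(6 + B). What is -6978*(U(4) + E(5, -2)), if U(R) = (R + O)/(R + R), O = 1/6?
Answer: -152353/88 ≈ -1731.3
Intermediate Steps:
O = ⅙ ≈ 0.16667
E(B, L) = (-1 + L)/(6 + B)
U(R) = (⅙ + R)/(2*R) (U(R) = (R + ⅙)/(R + R) = (⅙ + R)/((2*R)) = (⅙ + R)*(1/(2*R)) = (⅙ + R)/(2*R))
-6978*(U(4) + E(5, -2)) = -6978*((1/12)*(1 + 6*4)/4 + (-1 - 2)/(6 + 5)) = -6978*((1/12)*(¼)*(1 + 24) - 3/11) = -6978*((1/12)*(¼)*25 + (1/11)*(-3)) = -6978*(25/48 - 3/11) = -6978*131/528 = -2326*131/176 = -152353/88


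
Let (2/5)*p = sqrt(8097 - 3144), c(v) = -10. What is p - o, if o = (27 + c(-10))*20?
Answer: -340 + 5*sqrt(4953)/2 ≈ -164.06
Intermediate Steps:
p = 5*sqrt(4953)/2 (p = 5*sqrt(8097 - 3144)/2 = 5*sqrt(4953)/2 ≈ 175.94)
o = 340 (o = (27 - 10)*20 = 17*20 = 340)
p - o = 5*sqrt(4953)/2 - 1*340 = 5*sqrt(4953)/2 - 340 = -340 + 5*sqrt(4953)/2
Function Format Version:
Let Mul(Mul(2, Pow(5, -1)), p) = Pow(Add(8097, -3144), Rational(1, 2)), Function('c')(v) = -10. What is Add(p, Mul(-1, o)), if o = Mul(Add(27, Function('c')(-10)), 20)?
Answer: Add(-340, Mul(Rational(5, 2), Pow(4953, Rational(1, 2)))) ≈ -164.06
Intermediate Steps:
p = Mul(Rational(5, 2), Pow(4953, Rational(1, 2))) (p = Mul(Rational(5, 2), Pow(Add(8097, -3144), Rational(1, 2))) = Mul(Rational(5, 2), Pow(4953, Rational(1, 2))) ≈ 175.94)
o = 340 (o = Mul(Add(27, -10), 20) = Mul(17, 20) = 340)
Add(p, Mul(-1, o)) = Add(Mul(Rational(5, 2), Pow(4953, Rational(1, 2))), Mul(-1, 340)) = Add(Mul(Rational(5, 2), Pow(4953, Rational(1, 2))), -340) = Add(-340, Mul(Rational(5, 2), Pow(4953, Rational(1, 2))))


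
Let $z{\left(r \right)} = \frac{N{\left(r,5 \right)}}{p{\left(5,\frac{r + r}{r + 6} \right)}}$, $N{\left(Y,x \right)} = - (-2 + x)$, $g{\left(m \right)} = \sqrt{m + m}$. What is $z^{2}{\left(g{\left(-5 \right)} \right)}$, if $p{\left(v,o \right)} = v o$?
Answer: $- \frac{117}{500} - \frac{27 i \sqrt{10}}{250} \approx -0.234 - 0.34153 i$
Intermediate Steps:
$g{\left(m \right)} = \sqrt{2} \sqrt{m}$ ($g{\left(m \right)} = \sqrt{2 m} = \sqrt{2} \sqrt{m}$)
$p{\left(v,o \right)} = o v$
$N{\left(Y,x \right)} = 2 - x$
$z{\left(r \right)} = - \frac{3 \left(6 + r\right)}{10 r}$ ($z{\left(r \right)} = \frac{2 - 5}{\frac{r + r}{r + 6} \cdot 5} = \frac{2 - 5}{\frac{2 r}{6 + r} 5} = - \frac{3}{\frac{2 r}{6 + r} 5} = - \frac{3}{10 r \frac{1}{6 + r}} = - 3 \frac{6 + r}{10 r} = - \frac{3 \left(6 + r\right)}{10 r}$)
$z^{2}{\left(g{\left(-5 \right)} \right)} = \left(\frac{3 \left(-6 - \sqrt{2} \sqrt{-5}\right)}{10 \sqrt{2} \sqrt{-5}}\right)^{2} = \left(\frac{3 \left(-6 - \sqrt{2} i \sqrt{5}\right)}{10 \sqrt{2} i \sqrt{5}}\right)^{2} = \left(\frac{3 \left(-6 - i \sqrt{10}\right)}{10 i \sqrt{10}}\right)^{2} = \left(\frac{3 \left(- \frac{i \sqrt{10}}{10}\right) \left(-6 - i \sqrt{10}\right)}{10}\right)^{2} = \left(- \frac{3 i \sqrt{10} \left(-6 - i \sqrt{10}\right)}{100}\right)^{2} = - \frac{9 \left(-6 - i \sqrt{10}\right)^{2}}{1000}$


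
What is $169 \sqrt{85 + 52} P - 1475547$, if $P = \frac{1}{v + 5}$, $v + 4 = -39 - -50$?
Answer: $-1475547 + \frac{169 \sqrt{137}}{12} \approx -1.4754 \cdot 10^{6}$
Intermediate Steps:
$v = 7$ ($v = -4 - -11 = -4 + \left(-39 + 50\right) = -4 + 11 = 7$)
$P = \frac{1}{12}$ ($P = \frac{1}{7 + 5} = \frac{1}{12} \approx 0.083333$)
$169 \sqrt{85 + 52} P - 1475547 = 169 \sqrt{85 + 52} \cdot \frac{1}{12} - 1475547 = 169 \sqrt{137} \cdot \frac{1}{12} - 1475547 = \frac{169 \sqrt{137}}{12} - 1475547 = -1475547 + \frac{169 \sqrt{137}}{12}$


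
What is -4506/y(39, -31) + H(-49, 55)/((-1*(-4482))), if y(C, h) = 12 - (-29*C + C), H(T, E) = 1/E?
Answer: -92564413/22678920 ≈ -4.0815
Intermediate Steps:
y(C, h) = 12 + 28*C (y(C, h) = 12 - (-28)*C = 12 + 28*C)
-4506/y(39, -31) + H(-49, 55)/((-1*(-4482))) = -4506/(12 + 28*39) + 1/(55*((-1*(-4482)))) = -4506/(12 + 1092) + (1/55)/4482 = -4506/1104 + (1/55)*(1/4482) = -4506*1/1104 + 1/246510 = -751/184 + 1/246510 = -92564413/22678920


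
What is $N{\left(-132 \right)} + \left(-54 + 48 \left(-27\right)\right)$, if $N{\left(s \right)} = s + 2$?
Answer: $-1480$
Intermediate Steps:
$N{\left(s \right)} = 2 + s$
$N{\left(-132 \right)} + \left(-54 + 48 \left(-27\right)\right) = \left(2 - 132\right) + \left(-54 + 48 \left(-27\right)\right) = -130 - 1350 = -1480$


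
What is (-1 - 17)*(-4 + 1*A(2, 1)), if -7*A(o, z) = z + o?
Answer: 558/7 ≈ 79.714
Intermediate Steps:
A(o, z) = -o/7 - z/7 (A(o, z) = -(z + o)/7 = -(o + z)/7 = -o/7 - z/7)
(-1 - 17)*(-4 + 1*A(2, 1)) = (-1 - 17)*(-4 + 1*(-⅐*2 - ⅐*1)) = -18*(-4 + 1*(-2/7 - ⅐)) = -18*(-4 + 1*(-3/7)) = -18*(-4 - 3/7) = -18*(-31/7) = 558/7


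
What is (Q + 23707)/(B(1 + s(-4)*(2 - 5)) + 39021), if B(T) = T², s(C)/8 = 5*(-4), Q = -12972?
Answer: 10735/270382 ≈ 0.039703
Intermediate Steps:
s(C) = -160 (s(C) = 8*(5*(-4)) = 8*(-20) = -160)
(Q + 23707)/(B(1 + s(-4)*(2 - 5)) + 39021) = (-12972 + 23707)/((1 - 160*(2 - 5))² + 39021) = 10735/((1 - 160*(-3))² + 39021) = 10735/((1 + 480)² + 39021) = 10735/(481² + 39021) = 10735/(231361 + 39021) = 10735/270382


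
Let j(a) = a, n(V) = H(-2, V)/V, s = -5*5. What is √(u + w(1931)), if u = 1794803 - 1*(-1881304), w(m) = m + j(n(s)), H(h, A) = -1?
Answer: √91950951/5 ≈ 1917.8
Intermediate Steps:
s = -25
n(V) = -1/V
w(m) = 1/25 + m (w(m) = m - 1/(-25) = m - 1*(-1/25) = m + 1/25 = 1/25 + m)
u = 3676107 (u = 1794803 + 1881304 = 3676107)
√(u + w(1931)) = √(3676107 + (1/25 + 1931)) = √(3676107 + 48276/25) = √(91950951/25) = √91950951/5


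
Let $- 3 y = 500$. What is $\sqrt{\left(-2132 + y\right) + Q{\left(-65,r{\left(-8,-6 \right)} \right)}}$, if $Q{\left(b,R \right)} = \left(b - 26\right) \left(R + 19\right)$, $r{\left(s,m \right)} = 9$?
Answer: $\frac{2 i \sqrt{10905}}{3} \approx 69.618 i$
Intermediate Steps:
$y = - \frac{500}{3}$ ($y = \left(- \frac{1}{3}\right) 500 = - \frac{500}{3} \approx -166.67$)
$Q{\left(b,R \right)} = \left(-26 + b\right) \left(19 + R\right)$
$\sqrt{\left(-2132 + y\right) + Q{\left(-65,r{\left(-8,-6 \right)} \right)}} = \sqrt{\left(-2132 - \frac{500}{3}\right) + \left(-494 - 234 + 19 \left(-65\right) + 9 \left(-65\right)\right)} = \sqrt{- \frac{6896}{3} - 2548} = \sqrt{- \frac{14540}{3}} = \frac{2 i \sqrt{10905}}{3}$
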